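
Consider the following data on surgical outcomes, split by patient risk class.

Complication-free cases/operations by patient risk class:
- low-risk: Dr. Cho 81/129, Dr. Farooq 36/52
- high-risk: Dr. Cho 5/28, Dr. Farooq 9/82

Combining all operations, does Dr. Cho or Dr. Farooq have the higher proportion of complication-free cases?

Low-risk: Dr. Cho 81/129 = 62.8%, Dr. Farooq 36/52 = 69.2% → Dr. Farooq
High-risk: Dr. Cho 5/28 = 17.9%, Dr. Farooq 9/82 = 11.0% → Dr. Cho
Overall: Dr. Cho 86/157 = 54.8%, Dr. Farooq 45/134 = 33.6% → Dr. Cho
(Neither sweeps every patient risk group, but Dr. Cho has the higher pooled rate.)

Dr. Cho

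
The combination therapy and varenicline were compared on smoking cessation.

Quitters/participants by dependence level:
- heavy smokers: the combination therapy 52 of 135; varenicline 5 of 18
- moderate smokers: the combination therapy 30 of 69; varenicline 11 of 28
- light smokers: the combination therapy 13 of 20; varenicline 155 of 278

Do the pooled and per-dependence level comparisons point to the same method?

Heavy smokers: the combination therapy 52/135 = 38.5%, varenicline 5/18 = 27.8% → the combination therapy
Moderate smokers: the combination therapy 30/69 = 43.5%, varenicline 11/28 = 39.3% → the combination therapy
Light smokers: the combination therapy 13/20 = 65.0%, varenicline 155/278 = 55.8% → the combination therapy
Overall: the combination therapy 95/224 = 42.4%, varenicline 171/324 = 52.8% → varenicline
The combination therapy wins each dependence group but varenicline wins overall — the comparison reverses. The combination therapy's participants skew toward heavy smokers, which has a lower base rate.

No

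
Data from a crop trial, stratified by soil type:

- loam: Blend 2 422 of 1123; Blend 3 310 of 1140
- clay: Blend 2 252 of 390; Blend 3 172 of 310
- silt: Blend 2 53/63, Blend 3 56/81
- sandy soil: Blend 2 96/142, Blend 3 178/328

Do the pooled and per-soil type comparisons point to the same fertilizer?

Loam: Blend 2 422/1123 = 37.6%, Blend 3 310/1140 = 27.2% → Blend 2
Clay: Blend 2 252/390 = 64.6%, Blend 3 172/310 = 55.5% → Blend 2
Silt: Blend 2 53/63 = 84.1%, Blend 3 56/81 = 69.1% → Blend 2
Sandy soil: Blend 2 96/142 = 67.6%, Blend 3 178/328 = 54.3% → Blend 2
Overall: Blend 2 823/1718 = 47.9%, Blend 3 716/1859 = 38.5% → Blend 2
Blend 2 wins overall and in every soil group — no reversal.

Yes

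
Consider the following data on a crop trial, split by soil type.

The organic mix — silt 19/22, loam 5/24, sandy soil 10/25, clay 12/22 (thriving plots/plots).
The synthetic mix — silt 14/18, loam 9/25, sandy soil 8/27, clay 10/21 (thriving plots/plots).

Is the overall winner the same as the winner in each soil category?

No

Silt: the organic mix 19/22 = 86.4%, the synthetic mix 14/18 = 77.8% → the organic mix
Loam: the organic mix 5/24 = 20.8%, the synthetic mix 9/25 = 36.0% → the synthetic mix
Sandy soil: the organic mix 10/25 = 40.0%, the synthetic mix 8/27 = 29.6% → the organic mix
Clay: the organic mix 12/22 = 54.5%, the synthetic mix 10/21 = 47.6% → the organic mix
Overall: the organic mix 46/93 = 49.5%, the synthetic mix 41/91 = 45.1% → the organic mix
Neither sweeps: the organic mix wins 3 of 4 groups, the synthetic mix wins 1. The organic mix wins overall but not every group — no Simpson reversal.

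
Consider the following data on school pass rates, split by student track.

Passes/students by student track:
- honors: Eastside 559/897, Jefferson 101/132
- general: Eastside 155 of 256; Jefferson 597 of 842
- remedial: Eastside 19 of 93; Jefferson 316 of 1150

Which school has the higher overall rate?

Honors: Eastside 559/897 = 62.3%, Jefferson 101/132 = 76.5% → Jefferson
General: Eastside 155/256 = 60.5%, Jefferson 597/842 = 70.9% → Jefferson
Remedial: Eastside 19/93 = 20.4%, Jefferson 316/1150 = 27.5% → Jefferson
Overall: Eastside 733/1246 = 58.8%, Jefferson 1014/2124 = 47.7% → Eastside
(Jefferson wins every student group but Eastside wins overall — Jefferson's students skew toward the low-rate remedial group.)

Eastside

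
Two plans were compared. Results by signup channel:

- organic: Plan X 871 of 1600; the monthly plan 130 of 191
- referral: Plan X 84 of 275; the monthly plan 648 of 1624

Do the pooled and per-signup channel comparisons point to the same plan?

Organic: Plan X 871/1600 = 54.4%, the monthly plan 130/191 = 68.1% → the monthly plan
Referral: Plan X 84/275 = 30.5%, the monthly plan 648/1624 = 39.9% → the monthly plan
Overall: Plan X 955/1875 = 50.9%, the monthly plan 778/1815 = 42.9% → Plan X
The monthly plan wins each signup group but Plan X wins overall — the comparison reverses. The monthly plan's customers skew toward referral, which has a lower base rate.

No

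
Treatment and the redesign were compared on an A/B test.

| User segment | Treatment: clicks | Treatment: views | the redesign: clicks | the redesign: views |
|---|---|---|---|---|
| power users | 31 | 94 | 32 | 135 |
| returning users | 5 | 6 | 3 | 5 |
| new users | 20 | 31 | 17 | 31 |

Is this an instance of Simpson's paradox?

Power users: Treatment 31/94 = 33.0%, the redesign 32/135 = 23.7% → Treatment
Returning users: Treatment 5/6 = 83.3%, the redesign 3/5 = 60.0% → Treatment
New users: Treatment 20/31 = 64.5%, the redesign 17/31 = 54.8% → Treatment
Overall: Treatment 56/131 = 42.7%, the redesign 52/171 = 30.4% → Treatment
Treatment wins overall and in every user group — no reversal.

No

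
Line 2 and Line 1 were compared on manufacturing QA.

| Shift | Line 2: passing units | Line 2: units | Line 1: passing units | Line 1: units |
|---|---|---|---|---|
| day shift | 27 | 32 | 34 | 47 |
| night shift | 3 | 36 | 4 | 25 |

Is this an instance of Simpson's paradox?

No

Day shift: Line 2 27/32 = 84.4%, Line 1 34/47 = 72.3% → Line 2
Night shift: Line 2 3/36 = 8.3%, Line 1 4/25 = 16.0% → Line 1
Overall: Line 2 30/68 = 44.1%, Line 1 38/72 = 52.8% → Line 1
Neither sweeps: Line 2 wins 1 of 2 groups, Line 1 wins 1. Line 1 wins overall but not every group — no Simpson reversal.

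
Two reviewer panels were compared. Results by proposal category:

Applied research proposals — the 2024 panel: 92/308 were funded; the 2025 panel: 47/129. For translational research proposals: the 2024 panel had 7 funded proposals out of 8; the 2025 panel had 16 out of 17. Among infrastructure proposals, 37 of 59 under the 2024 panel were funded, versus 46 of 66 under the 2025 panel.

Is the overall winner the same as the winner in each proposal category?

Yes

Applied research: the 2024 panel 92/308 = 29.9%, the 2025 panel 47/129 = 36.4% → the 2025 panel
Translational research: the 2024 panel 7/8 = 87.5%, the 2025 panel 16/17 = 94.1% → the 2025 panel
Infrastructure: the 2024 panel 37/59 = 62.7%, the 2025 panel 46/66 = 69.7% → the 2025 panel
Overall: the 2024 panel 136/375 = 36.3%, the 2025 panel 109/212 = 51.4% → the 2025 panel
The 2025 panel wins overall and in every proposal group — no reversal.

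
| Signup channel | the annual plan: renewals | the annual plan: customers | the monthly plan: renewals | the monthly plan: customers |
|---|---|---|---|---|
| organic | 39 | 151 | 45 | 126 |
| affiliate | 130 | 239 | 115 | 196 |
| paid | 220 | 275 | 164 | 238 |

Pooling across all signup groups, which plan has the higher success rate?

Organic: the annual plan 39/151 = 25.8%, the monthly plan 45/126 = 35.7% → the monthly plan
Affiliate: the annual plan 130/239 = 54.4%, the monthly plan 115/196 = 58.7% → the monthly plan
Paid: the annual plan 220/275 = 80.0%, the monthly plan 164/238 = 68.9% → the annual plan
Overall: the annual plan 389/665 = 58.5%, the monthly plan 324/560 = 57.9% → the annual plan
(Neither sweeps every signup group, but the annual plan has the higher pooled rate.)

the annual plan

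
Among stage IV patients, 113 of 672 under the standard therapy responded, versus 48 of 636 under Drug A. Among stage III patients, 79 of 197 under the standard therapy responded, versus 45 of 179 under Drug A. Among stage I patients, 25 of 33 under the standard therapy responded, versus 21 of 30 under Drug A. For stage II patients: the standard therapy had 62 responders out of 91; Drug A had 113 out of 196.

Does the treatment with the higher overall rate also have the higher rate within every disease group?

Stage IV: the standard therapy 113/672 = 16.8%, Drug A 48/636 = 7.5% → the standard therapy
Stage III: the standard therapy 79/197 = 40.1%, Drug A 45/179 = 25.1% → the standard therapy
Stage I: the standard therapy 25/33 = 75.8%, Drug A 21/30 = 70.0% → the standard therapy
Stage II: the standard therapy 62/91 = 68.1%, Drug A 113/196 = 57.7% → the standard therapy
Overall: the standard therapy 279/993 = 28.1%, Drug A 227/1041 = 21.8% → the standard therapy
The standard therapy wins overall and in every disease group — no reversal.

Yes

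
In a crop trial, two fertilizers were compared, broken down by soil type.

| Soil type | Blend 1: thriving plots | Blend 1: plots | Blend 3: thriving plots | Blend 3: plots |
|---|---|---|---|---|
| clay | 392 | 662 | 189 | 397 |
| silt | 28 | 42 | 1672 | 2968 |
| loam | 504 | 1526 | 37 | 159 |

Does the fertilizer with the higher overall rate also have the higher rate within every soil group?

No

Clay: Blend 1 392/662 = 59.2%, Blend 3 189/397 = 47.6% → Blend 1
Silt: Blend 1 28/42 = 66.7%, Blend 3 1672/2968 = 56.3% → Blend 1
Loam: Blend 1 504/1526 = 33.0%, Blend 3 37/159 = 23.3% → Blend 1
Overall: Blend 1 924/2230 = 41.4%, Blend 3 1898/3524 = 53.9% → Blend 3
Blend 1 wins each soil group but Blend 3 wins overall — the comparison reverses. Blend 1's plots skew toward loam, which has a lower base rate.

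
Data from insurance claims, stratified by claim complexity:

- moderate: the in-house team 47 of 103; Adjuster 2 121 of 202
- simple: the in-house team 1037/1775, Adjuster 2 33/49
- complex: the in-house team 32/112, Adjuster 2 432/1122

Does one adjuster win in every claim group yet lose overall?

Yes

Moderate: the in-house team 47/103 = 45.6%, Adjuster 2 121/202 = 59.9% → Adjuster 2
Simple: the in-house team 1037/1775 = 58.4%, Adjuster 2 33/49 = 67.3% → Adjuster 2
Complex: the in-house team 32/112 = 28.6%, Adjuster 2 432/1122 = 38.5% → Adjuster 2
Overall: the in-house team 1116/1990 = 56.1%, Adjuster 2 586/1373 = 42.7% → the in-house team
Adjuster 2 wins each claim group but the in-house team wins overall — the comparison reverses. Adjuster 2's claims skew toward complex, which has a lower base rate.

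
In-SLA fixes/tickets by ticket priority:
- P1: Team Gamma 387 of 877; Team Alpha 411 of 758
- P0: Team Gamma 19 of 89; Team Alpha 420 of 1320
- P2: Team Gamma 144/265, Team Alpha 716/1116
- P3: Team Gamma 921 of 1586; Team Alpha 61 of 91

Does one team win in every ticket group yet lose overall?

Yes

P1: Team Gamma 387/877 = 44.1%, Team Alpha 411/758 = 54.2% → Team Alpha
P0: Team Gamma 19/89 = 21.3%, Team Alpha 420/1320 = 31.8% → Team Alpha
P2: Team Gamma 144/265 = 54.3%, Team Alpha 716/1116 = 64.2% → Team Alpha
P3: Team Gamma 921/1586 = 58.1%, Team Alpha 61/91 = 67.0% → Team Alpha
Overall: Team Gamma 1471/2817 = 52.2%, Team Alpha 1608/3285 = 48.9% → Team Gamma
Team Alpha wins each ticket group but Team Gamma wins overall — the comparison reverses. Team Alpha's tickets skew toward P0, which has a lower base rate.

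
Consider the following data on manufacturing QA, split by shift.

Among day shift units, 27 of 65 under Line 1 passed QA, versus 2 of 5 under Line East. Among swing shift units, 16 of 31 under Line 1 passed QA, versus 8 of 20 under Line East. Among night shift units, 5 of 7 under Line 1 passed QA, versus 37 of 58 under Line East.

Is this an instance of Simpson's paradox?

Day shift: Line 1 27/65 = 41.5%, Line East 2/5 = 40.0% → Line 1
Swing shift: Line 1 16/31 = 51.6%, Line East 8/20 = 40.0% → Line 1
Night shift: Line 1 5/7 = 71.4%, Line East 37/58 = 63.8% → Line 1
Overall: Line 1 48/103 = 46.6%, Line East 47/83 = 56.6% → Line East
Line 1 wins each shift group but Line East wins overall — the comparison reverses. Line 1's units skew toward day shift, which has a lower base rate.

Yes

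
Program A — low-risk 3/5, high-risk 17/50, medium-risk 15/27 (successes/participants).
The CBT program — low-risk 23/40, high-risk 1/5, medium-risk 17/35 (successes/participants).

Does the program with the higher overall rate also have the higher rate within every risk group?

No

Low-risk: Program A 3/5 = 60.0%, the CBT program 23/40 = 57.5% → Program A
High-risk: Program A 17/50 = 34.0%, the CBT program 1/5 = 20.0% → Program A
Medium-risk: Program A 15/27 = 55.6%, the CBT program 17/35 = 48.6% → Program A
Overall: Program A 35/82 = 42.7%, the CBT program 41/80 = 51.2% → the CBT program
Program A wins each risk group but the CBT program wins overall — the comparison reverses. Program A's participants skew toward high-risk, which has a lower base rate.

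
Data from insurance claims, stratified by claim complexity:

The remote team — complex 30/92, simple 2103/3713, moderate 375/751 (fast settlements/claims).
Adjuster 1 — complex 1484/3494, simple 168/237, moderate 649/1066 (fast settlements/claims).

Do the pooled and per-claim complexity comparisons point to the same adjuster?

Complex: the remote team 30/92 = 32.6%, Adjuster 1 1484/3494 = 42.5% → Adjuster 1
Simple: the remote team 2103/3713 = 56.6%, Adjuster 1 168/237 = 70.9% → Adjuster 1
Moderate: the remote team 375/751 = 49.9%, Adjuster 1 649/1066 = 60.9% → Adjuster 1
Overall: the remote team 2508/4556 = 55.0%, Adjuster 1 2301/4797 = 48.0% → the remote team
Adjuster 1 wins each claim group but the remote team wins overall — the comparison reverses. Adjuster 1's claims skew toward complex, which has a lower base rate.

No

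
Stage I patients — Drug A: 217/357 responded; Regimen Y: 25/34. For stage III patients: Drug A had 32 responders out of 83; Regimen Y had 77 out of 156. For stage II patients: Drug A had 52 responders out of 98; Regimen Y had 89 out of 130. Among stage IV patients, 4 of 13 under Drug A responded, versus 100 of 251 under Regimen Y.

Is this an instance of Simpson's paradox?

Stage I: Drug A 217/357 = 60.8%, Regimen Y 25/34 = 73.5% → Regimen Y
Stage III: Drug A 32/83 = 38.6%, Regimen Y 77/156 = 49.4% → Regimen Y
Stage II: Drug A 52/98 = 53.1%, Regimen Y 89/130 = 68.5% → Regimen Y
Stage IV: Drug A 4/13 = 30.8%, Regimen Y 100/251 = 39.8% → Regimen Y
Overall: Drug A 305/551 = 55.4%, Regimen Y 291/571 = 51.0% → Drug A
Regimen Y wins each disease group but Drug A wins overall — the comparison reverses. Regimen Y's patients skew toward stage IV, which has a lower base rate.

Yes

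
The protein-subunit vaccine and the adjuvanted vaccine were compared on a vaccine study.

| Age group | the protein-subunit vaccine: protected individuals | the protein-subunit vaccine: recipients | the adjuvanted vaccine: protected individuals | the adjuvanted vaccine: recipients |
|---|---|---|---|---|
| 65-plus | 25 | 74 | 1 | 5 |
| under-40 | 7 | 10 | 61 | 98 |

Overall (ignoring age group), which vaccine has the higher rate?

65-plus: the protein-subunit vaccine 25/74 = 33.8%, the adjuvanted vaccine 1/5 = 20.0% → the protein-subunit vaccine
Under-40: the protein-subunit vaccine 7/10 = 70.0%, the adjuvanted vaccine 61/98 = 62.2% → the protein-subunit vaccine
Overall: the protein-subunit vaccine 32/84 = 38.1%, the adjuvanted vaccine 62/103 = 60.2% → the adjuvanted vaccine
(The protein-subunit vaccine wins every age group but the adjuvanted vaccine wins overall — the protein-subunit vaccine's recipients skew toward the low-rate 65-plus group.)

the adjuvanted vaccine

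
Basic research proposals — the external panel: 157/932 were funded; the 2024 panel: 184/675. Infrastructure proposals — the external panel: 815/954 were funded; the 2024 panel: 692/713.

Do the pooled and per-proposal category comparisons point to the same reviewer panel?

Basic research: the external panel 157/932 = 16.8%, the 2024 panel 184/675 = 27.3% → the 2024 panel
Infrastructure: the external panel 815/954 = 85.4%, the 2024 panel 692/713 = 97.1% → the 2024 panel
Overall: the external panel 972/1886 = 51.5%, the 2024 panel 876/1388 = 63.1% → the 2024 panel
The 2024 panel wins overall and in every proposal group — no reversal.

Yes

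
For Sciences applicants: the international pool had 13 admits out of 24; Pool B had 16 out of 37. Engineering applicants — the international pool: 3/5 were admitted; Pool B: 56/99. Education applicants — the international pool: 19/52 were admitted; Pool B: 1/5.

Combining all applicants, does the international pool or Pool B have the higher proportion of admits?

Sciences: the international pool 13/24 = 54.2%, Pool B 16/37 = 43.2% → the international pool
Engineering: the international pool 3/5 = 60.0%, Pool B 56/99 = 56.6% → the international pool
Education: the international pool 19/52 = 36.5%, Pool B 1/5 = 20.0% → the international pool
Overall: the international pool 35/81 = 43.2%, Pool B 73/141 = 51.8% → Pool B
(The international pool wins every department group but Pool B wins overall — the international pool's applicants skew toward the low-rate Education group.)

Pool B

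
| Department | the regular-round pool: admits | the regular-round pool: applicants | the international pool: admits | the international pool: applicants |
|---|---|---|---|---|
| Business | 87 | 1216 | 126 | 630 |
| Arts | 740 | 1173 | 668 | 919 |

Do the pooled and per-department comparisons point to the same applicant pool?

Yes

Business: the regular-round pool 87/1216 = 7.2%, the international pool 126/630 = 20.0% → the international pool
Arts: the regular-round pool 740/1173 = 63.1%, the international pool 668/919 = 72.7% → the international pool
Overall: the regular-round pool 827/2389 = 34.6%, the international pool 794/1549 = 51.3% → the international pool
The international pool wins overall and in every department group — no reversal.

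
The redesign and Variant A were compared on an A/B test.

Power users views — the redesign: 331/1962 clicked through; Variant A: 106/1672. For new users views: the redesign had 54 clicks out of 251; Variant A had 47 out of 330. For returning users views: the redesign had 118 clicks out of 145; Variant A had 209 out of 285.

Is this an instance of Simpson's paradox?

Power users: the redesign 331/1962 = 16.9%, Variant A 106/1672 = 6.3% → the redesign
New users: the redesign 54/251 = 21.5%, Variant A 47/330 = 14.2% → the redesign
Returning users: the redesign 118/145 = 81.4%, Variant A 209/285 = 73.3% → the redesign
Overall: the redesign 503/2358 = 21.3%, Variant A 362/2287 = 15.8% → the redesign
The redesign wins overall and in every user group — no reversal.

No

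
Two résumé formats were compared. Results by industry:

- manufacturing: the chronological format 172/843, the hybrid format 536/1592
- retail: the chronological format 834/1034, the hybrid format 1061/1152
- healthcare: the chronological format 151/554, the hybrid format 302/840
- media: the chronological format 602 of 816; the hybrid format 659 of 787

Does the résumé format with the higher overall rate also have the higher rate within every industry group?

Yes

Manufacturing: the chronological format 172/843 = 20.4%, the hybrid format 536/1592 = 33.7% → the hybrid format
Retail: the chronological format 834/1034 = 80.7%, the hybrid format 1061/1152 = 92.1% → the hybrid format
Healthcare: the chronological format 151/554 = 27.3%, the hybrid format 302/840 = 36.0% → the hybrid format
Media: the chronological format 602/816 = 73.8%, the hybrid format 659/787 = 83.7% → the hybrid format
Overall: the chronological format 1759/3247 = 54.2%, the hybrid format 2558/4371 = 58.5% → the hybrid format
The hybrid format wins overall and in every industry group — no reversal.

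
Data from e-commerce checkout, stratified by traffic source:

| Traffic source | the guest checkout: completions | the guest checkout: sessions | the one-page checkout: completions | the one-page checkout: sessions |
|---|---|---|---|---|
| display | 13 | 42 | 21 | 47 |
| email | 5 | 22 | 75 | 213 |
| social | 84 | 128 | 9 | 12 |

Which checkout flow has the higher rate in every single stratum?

the one-page checkout

Display: the guest checkout 13/42 = 31.0%, the one-page checkout 21/47 = 44.7% → the one-page checkout
Email: the guest checkout 5/22 = 22.7%, the one-page checkout 75/213 = 35.2% → the one-page checkout
Social: the guest checkout 84/128 = 65.6%, the one-page checkout 9/12 = 75.0% → the one-page checkout
The one-page checkout has the higher rate in all 3 groups.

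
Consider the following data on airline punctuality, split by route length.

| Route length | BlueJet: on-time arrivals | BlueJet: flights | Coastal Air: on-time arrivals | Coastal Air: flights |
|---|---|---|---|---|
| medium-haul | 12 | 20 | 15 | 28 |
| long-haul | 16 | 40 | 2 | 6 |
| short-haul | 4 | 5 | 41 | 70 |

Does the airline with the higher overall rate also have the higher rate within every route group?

No

Medium-haul: BlueJet 12/20 = 60.0%, Coastal Air 15/28 = 53.6% → BlueJet
Long-haul: BlueJet 16/40 = 40.0%, Coastal Air 2/6 = 33.3% → BlueJet
Short-haul: BlueJet 4/5 = 80.0%, Coastal Air 41/70 = 58.6% → BlueJet
Overall: BlueJet 32/65 = 49.2%, Coastal Air 58/104 = 55.8% → Coastal Air
BlueJet wins each route group but Coastal Air wins overall — the comparison reverses. BlueJet's flights skew toward long-haul, which has a lower base rate.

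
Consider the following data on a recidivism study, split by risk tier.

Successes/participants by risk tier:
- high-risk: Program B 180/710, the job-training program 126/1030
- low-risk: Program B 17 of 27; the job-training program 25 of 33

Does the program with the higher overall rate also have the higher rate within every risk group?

High-risk: Program B 180/710 = 25.4%, the job-training program 126/1030 = 12.2% → Program B
Low-risk: Program B 17/27 = 63.0%, the job-training program 25/33 = 75.8% → the job-training program
Overall: Program B 197/737 = 26.7%, the job-training program 151/1063 = 14.2% → Program B
Neither sweeps: Program B wins 1 of 2 groups, the job-training program wins 1. Program B wins overall but not every group — no Simpson reversal.

No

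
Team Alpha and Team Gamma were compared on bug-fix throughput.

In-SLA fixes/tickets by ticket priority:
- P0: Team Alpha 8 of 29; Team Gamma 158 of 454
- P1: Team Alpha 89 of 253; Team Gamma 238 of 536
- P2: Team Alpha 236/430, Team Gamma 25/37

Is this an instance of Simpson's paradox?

P0: Team Alpha 8/29 = 27.6%, Team Gamma 158/454 = 34.8% → Team Gamma
P1: Team Alpha 89/253 = 35.2%, Team Gamma 238/536 = 44.4% → Team Gamma
P2: Team Alpha 236/430 = 54.9%, Team Gamma 25/37 = 67.6% → Team Gamma
Overall: Team Alpha 333/712 = 46.8%, Team Gamma 421/1027 = 41.0% → Team Alpha
Team Gamma wins each ticket group but Team Alpha wins overall — the comparison reverses. Team Gamma's tickets skew toward P0, which has a lower base rate.

Yes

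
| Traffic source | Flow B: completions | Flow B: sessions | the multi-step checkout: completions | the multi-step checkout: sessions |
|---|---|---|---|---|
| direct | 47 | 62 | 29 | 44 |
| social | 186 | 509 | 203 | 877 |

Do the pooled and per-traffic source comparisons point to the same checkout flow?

Yes

Direct: Flow B 47/62 = 75.8%, the multi-step checkout 29/44 = 65.9% → Flow B
Social: Flow B 186/509 = 36.5%, the multi-step checkout 203/877 = 23.1% → Flow B
Overall: Flow B 233/571 = 40.8%, the multi-step checkout 232/921 = 25.2% → Flow B
Flow B wins overall and in every traffic group — no reversal.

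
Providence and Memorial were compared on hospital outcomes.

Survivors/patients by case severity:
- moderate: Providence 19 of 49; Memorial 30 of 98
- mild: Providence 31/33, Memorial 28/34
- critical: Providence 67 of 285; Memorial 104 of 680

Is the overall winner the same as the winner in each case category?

Moderate: Providence 19/49 = 38.8%, Memorial 30/98 = 30.6% → Providence
Mild: Providence 31/33 = 93.9%, Memorial 28/34 = 82.4% → Providence
Critical: Providence 67/285 = 23.5%, Memorial 104/680 = 15.3% → Providence
Overall: Providence 117/367 = 31.9%, Memorial 162/812 = 20.0% → Providence
Providence wins overall and in every case group — no reversal.

Yes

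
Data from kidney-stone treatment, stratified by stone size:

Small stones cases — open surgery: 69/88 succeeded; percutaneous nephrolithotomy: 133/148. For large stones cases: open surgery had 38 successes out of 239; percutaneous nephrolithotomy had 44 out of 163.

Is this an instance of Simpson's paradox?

Small stones: open surgery 69/88 = 78.4%, percutaneous nephrolithotomy 133/148 = 89.9% → percutaneous nephrolithotomy
Large stones: open surgery 38/239 = 15.9%, percutaneous nephrolithotomy 44/163 = 27.0% → percutaneous nephrolithotomy
Overall: open surgery 107/327 = 32.7%, percutaneous nephrolithotomy 177/311 = 56.9% → percutaneous nephrolithotomy
Percutaneous nephrolithotomy wins overall and in every stone group — no reversal.

No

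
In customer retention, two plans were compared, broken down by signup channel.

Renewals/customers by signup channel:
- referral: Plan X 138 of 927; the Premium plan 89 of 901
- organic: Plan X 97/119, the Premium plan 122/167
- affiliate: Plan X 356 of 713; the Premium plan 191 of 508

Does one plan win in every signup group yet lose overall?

Referral: Plan X 138/927 = 14.9%, the Premium plan 89/901 = 9.9% → Plan X
Organic: Plan X 97/119 = 81.5%, the Premium plan 122/167 = 73.1% → Plan X
Affiliate: Plan X 356/713 = 49.9%, the Premium plan 191/508 = 37.6% → Plan X
Overall: Plan X 591/1759 = 33.6%, the Premium plan 402/1576 = 25.5% → Plan X
Plan X wins overall and in every signup group — no reversal.

No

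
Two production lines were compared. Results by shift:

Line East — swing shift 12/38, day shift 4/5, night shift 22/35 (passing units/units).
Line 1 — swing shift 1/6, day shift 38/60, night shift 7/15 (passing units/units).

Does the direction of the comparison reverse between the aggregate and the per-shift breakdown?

Swing shift: Line East 12/38 = 31.6%, Line 1 1/6 = 16.7% → Line East
Day shift: Line East 4/5 = 80.0%, Line 1 38/60 = 63.3% → Line East
Night shift: Line East 22/35 = 62.9%, Line 1 7/15 = 46.7% → Line East
Overall: Line East 38/78 = 48.7%, Line 1 46/81 = 56.8% → Line 1
Line East wins each shift group but Line 1 wins overall — the comparison reverses. Line East's units skew toward swing shift, which has a lower base rate.

Yes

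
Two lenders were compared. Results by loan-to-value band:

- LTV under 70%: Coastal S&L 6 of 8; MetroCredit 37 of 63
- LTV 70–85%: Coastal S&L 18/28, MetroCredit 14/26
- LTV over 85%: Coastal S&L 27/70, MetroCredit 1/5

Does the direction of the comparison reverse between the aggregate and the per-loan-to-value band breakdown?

LTV under 70%: Coastal S&L 6/8 = 75.0%, MetroCredit 37/63 = 58.7% → Coastal S&L
LTV 70–85%: Coastal S&L 18/28 = 64.3%, MetroCredit 14/26 = 53.8% → Coastal S&L
LTV over 85%: Coastal S&L 27/70 = 38.6%, MetroCredit 1/5 = 20.0% → Coastal S&L
Overall: Coastal S&L 51/106 = 48.1%, MetroCredit 52/94 = 55.3% → MetroCredit
Coastal S&L wins each loan-to-value group but MetroCredit wins overall — the comparison reverses. Coastal S&L's loans skew toward LTV over 85%, which has a lower base rate.

Yes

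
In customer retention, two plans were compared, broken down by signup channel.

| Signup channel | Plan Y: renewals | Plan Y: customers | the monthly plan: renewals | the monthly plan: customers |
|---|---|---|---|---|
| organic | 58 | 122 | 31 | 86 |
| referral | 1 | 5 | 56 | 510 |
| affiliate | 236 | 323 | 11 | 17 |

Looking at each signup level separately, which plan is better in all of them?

Plan Y

Organic: Plan Y 58/122 = 47.5%, the monthly plan 31/86 = 36.0% → Plan Y
Referral: Plan Y 1/5 = 20.0%, the monthly plan 56/510 = 11.0% → Plan Y
Affiliate: Plan Y 236/323 = 73.1%, the monthly plan 11/17 = 64.7% → Plan Y
Plan Y has the higher rate in all 3 groups.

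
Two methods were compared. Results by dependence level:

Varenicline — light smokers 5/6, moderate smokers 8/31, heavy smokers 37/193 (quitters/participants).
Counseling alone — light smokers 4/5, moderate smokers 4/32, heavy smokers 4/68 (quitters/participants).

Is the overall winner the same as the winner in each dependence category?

Light smokers: varenicline 5/6 = 83.3%, counseling alone 4/5 = 80.0% → varenicline
Moderate smokers: varenicline 8/31 = 25.8%, counseling alone 4/32 = 12.5% → varenicline
Heavy smokers: varenicline 37/193 = 19.2%, counseling alone 4/68 = 5.9% → varenicline
Overall: varenicline 50/230 = 21.7%, counseling alone 12/105 = 11.4% → varenicline
Varenicline wins overall and in every dependence group — no reversal.

Yes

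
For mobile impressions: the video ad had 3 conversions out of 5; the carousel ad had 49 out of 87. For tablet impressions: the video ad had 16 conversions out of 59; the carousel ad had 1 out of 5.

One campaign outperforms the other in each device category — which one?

Mobile: the video ad 3/5 = 60.0%, the carousel ad 49/87 = 56.3% → the video ad
Tablet: the video ad 16/59 = 27.1%, the carousel ad 1/5 = 20.0% → the video ad
The video ad has the higher rate in both groups.

the video ad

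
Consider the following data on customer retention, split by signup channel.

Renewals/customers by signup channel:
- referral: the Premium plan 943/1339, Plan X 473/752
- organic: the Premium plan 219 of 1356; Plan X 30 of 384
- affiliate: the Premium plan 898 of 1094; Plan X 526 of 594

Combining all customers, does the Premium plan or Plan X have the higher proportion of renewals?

Plan X

Referral: the Premium plan 943/1339 = 70.4%, Plan X 473/752 = 62.9% → the Premium plan
Organic: the Premium plan 219/1356 = 16.2%, Plan X 30/384 = 7.8% → the Premium plan
Affiliate: the Premium plan 898/1094 = 82.1%, Plan X 526/594 = 88.6% → Plan X
Overall: the Premium plan 2060/3789 = 54.4%, Plan X 1029/1730 = 59.5% → Plan X
(Neither sweeps every signup group, but Plan X has the higher pooled rate.)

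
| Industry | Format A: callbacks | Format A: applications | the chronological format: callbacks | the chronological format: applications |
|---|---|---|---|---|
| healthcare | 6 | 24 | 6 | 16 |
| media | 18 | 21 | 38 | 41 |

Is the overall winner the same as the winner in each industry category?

Yes

Healthcare: Format A 6/24 = 25.0%, the chronological format 6/16 = 37.5% → the chronological format
Media: Format A 18/21 = 85.7%, the chronological format 38/41 = 92.7% → the chronological format
Overall: Format A 24/45 = 53.3%, the chronological format 44/57 = 77.2% → the chronological format
The chronological format wins overall and in every industry group — no reversal.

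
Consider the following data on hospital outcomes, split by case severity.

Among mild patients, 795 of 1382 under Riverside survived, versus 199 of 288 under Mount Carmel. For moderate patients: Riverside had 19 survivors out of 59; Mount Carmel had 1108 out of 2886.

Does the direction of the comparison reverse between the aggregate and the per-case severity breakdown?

Mild: Riverside 795/1382 = 57.5%, Mount Carmel 199/288 = 69.1% → Mount Carmel
Moderate: Riverside 19/59 = 32.2%, Mount Carmel 1108/2886 = 38.4% → Mount Carmel
Overall: Riverside 814/1441 = 56.5%, Mount Carmel 1307/3174 = 41.2% → Riverside
Mount Carmel wins each case group but Riverside wins overall — the comparison reverses. Mount Carmel's patients skew toward moderate, which has a lower base rate.

Yes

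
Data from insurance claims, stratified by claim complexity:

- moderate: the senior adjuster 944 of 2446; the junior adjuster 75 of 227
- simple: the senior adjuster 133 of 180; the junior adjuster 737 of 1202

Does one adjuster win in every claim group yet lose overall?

Yes

Moderate: the senior adjuster 944/2446 = 38.6%, the junior adjuster 75/227 = 33.0% → the senior adjuster
Simple: the senior adjuster 133/180 = 73.9%, the junior adjuster 737/1202 = 61.3% → the senior adjuster
Overall: the senior adjuster 1077/2626 = 41.0%, the junior adjuster 812/1429 = 56.8% → the junior adjuster
The senior adjuster wins each claim group but the junior adjuster wins overall — the comparison reverses. The senior adjuster's claims skew toward moderate, which has a lower base rate.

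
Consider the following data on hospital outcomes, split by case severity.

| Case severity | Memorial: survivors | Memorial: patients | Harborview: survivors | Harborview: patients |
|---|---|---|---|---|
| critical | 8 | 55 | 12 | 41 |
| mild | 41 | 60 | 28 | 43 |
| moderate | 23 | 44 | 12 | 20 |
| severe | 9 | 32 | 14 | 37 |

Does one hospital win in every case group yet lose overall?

No

Critical: Memorial 8/55 = 14.5%, Harborview 12/41 = 29.3% → Harborview
Mild: Memorial 41/60 = 68.3%, Harborview 28/43 = 65.1% → Memorial
Moderate: Memorial 23/44 = 52.3%, Harborview 12/20 = 60.0% → Harborview
Severe: Memorial 9/32 = 28.1%, Harborview 14/37 = 37.8% → Harborview
Overall: Memorial 81/191 = 42.4%, Harborview 66/141 = 46.8% → Harborview
Neither sweeps: Memorial wins 1 of 4 groups, Harborview wins 3. Harborview wins overall but not every group — no Simpson reversal.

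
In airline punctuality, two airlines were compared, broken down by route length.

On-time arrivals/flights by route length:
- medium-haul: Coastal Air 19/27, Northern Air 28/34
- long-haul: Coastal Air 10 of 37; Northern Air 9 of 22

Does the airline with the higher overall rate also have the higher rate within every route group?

Medium-haul: Coastal Air 19/27 = 70.4%, Northern Air 28/34 = 82.4% → Northern Air
Long-haul: Coastal Air 10/37 = 27.0%, Northern Air 9/22 = 40.9% → Northern Air
Overall: Coastal Air 29/64 = 45.3%, Northern Air 37/56 = 66.1% → Northern Air
Northern Air wins overall and in every route group — no reversal.

Yes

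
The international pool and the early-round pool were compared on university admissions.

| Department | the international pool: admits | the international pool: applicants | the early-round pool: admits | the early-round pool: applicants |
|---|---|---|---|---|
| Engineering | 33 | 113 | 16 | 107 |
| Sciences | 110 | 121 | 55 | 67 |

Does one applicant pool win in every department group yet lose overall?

Engineering: the international pool 33/113 = 29.2%, the early-round pool 16/107 = 15.0% → the international pool
Sciences: the international pool 110/121 = 90.9%, the early-round pool 55/67 = 82.1% → the international pool
Overall: the international pool 143/234 = 61.1%, the early-round pool 71/174 = 40.8% → the international pool
The international pool wins overall and in every department group — no reversal.

No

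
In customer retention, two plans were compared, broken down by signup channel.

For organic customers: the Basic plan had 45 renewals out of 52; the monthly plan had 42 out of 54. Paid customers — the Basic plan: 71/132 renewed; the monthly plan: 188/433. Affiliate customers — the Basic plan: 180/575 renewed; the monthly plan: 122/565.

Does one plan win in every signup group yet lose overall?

No

Organic: the Basic plan 45/52 = 86.5%, the monthly plan 42/54 = 77.8% → the Basic plan
Paid: the Basic plan 71/132 = 53.8%, the monthly plan 188/433 = 43.4% → the Basic plan
Affiliate: the Basic plan 180/575 = 31.3%, the monthly plan 122/565 = 21.6% → the Basic plan
Overall: the Basic plan 296/759 = 39.0%, the monthly plan 352/1052 = 33.5% → the Basic plan
The Basic plan wins overall and in every signup group — no reversal.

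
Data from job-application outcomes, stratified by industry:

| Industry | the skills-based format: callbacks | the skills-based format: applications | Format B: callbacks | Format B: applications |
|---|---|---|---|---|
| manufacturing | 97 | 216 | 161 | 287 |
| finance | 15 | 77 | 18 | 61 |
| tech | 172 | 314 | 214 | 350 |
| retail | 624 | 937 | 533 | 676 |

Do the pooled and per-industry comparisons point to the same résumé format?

Manufacturing: the skills-based format 97/216 = 44.9%, Format B 161/287 = 56.1% → Format B
Finance: the skills-based format 15/77 = 19.5%, Format B 18/61 = 29.5% → Format B
Tech: the skills-based format 172/314 = 54.8%, Format B 214/350 = 61.1% → Format B
Retail: the skills-based format 624/937 = 66.6%, Format B 533/676 = 78.8% → Format B
Overall: the skills-based format 908/1544 = 58.8%, Format B 926/1374 = 67.4% → Format B
Format B wins overall and in every industry group — no reversal.

Yes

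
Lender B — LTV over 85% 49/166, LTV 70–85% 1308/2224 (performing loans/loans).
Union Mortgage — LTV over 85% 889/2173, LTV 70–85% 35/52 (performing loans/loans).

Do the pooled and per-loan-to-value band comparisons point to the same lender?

LTV over 85%: Lender B 49/166 = 29.5%, Union Mortgage 889/2173 = 40.9% → Union Mortgage
LTV 70–85%: Lender B 1308/2224 = 58.8%, Union Mortgage 35/52 = 67.3% → Union Mortgage
Overall: Lender B 1357/2390 = 56.8%, Union Mortgage 924/2225 = 41.5% → Lender B
Union Mortgage wins each loan-to-value group but Lender B wins overall — the comparison reverses. Union Mortgage's loans skew toward LTV over 85%, which has a lower base rate.

No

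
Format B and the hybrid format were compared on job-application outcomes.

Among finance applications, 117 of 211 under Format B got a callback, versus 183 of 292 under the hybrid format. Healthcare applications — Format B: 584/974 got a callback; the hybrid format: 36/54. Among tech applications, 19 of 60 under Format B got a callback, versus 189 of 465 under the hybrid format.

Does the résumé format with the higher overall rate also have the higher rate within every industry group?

Finance: Format B 117/211 = 55.5%, the hybrid format 183/292 = 62.7% → the hybrid format
Healthcare: Format B 584/974 = 60.0%, the hybrid format 36/54 = 66.7% → the hybrid format
Tech: Format B 19/60 = 31.7%, the hybrid format 189/465 = 40.6% → the hybrid format
Overall: Format B 720/1245 = 57.8%, the hybrid format 408/811 = 50.3% → Format B
The hybrid format wins each industry group but Format B wins overall — the comparison reverses. The hybrid format's applications skew toward tech, which has a lower base rate.

No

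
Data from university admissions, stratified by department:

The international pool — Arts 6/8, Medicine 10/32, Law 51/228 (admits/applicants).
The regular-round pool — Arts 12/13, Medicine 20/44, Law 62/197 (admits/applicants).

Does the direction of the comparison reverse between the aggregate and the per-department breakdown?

No

Arts: the international pool 6/8 = 75.0%, the regular-round pool 12/13 = 92.3% → the regular-round pool
Medicine: the international pool 10/32 = 31.2%, the regular-round pool 20/44 = 45.5% → the regular-round pool
Law: the international pool 51/228 = 22.4%, the regular-round pool 62/197 = 31.5% → the regular-round pool
Overall: the international pool 67/268 = 25.0%, the regular-round pool 94/254 = 37.0% → the regular-round pool
The regular-round pool wins overall and in every department group — no reversal.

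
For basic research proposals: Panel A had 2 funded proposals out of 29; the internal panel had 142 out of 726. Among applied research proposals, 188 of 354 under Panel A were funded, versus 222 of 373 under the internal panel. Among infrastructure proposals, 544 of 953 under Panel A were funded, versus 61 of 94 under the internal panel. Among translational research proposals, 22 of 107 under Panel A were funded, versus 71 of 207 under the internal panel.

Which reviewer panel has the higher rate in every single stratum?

the internal panel

Basic research: Panel A 2/29 = 6.9%, the internal panel 142/726 = 19.6% → the internal panel
Applied research: Panel A 188/354 = 53.1%, the internal panel 222/373 = 59.5% → the internal panel
Infrastructure: Panel A 544/953 = 57.1%, the internal panel 61/94 = 64.9% → the internal panel
Translational research: Panel A 22/107 = 20.6%, the internal panel 71/207 = 34.3% → the internal panel
The internal panel has the higher rate in all 4 groups.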